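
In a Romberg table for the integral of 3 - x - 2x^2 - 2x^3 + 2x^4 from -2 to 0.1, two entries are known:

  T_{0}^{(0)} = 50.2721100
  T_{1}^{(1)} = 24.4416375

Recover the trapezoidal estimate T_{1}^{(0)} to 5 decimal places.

30.89926

From T_{1}^{(1)} = (4·T_{1}^{(0)} − T_{0}^{(0)})/3, solve for T_{1}^{(0)}:
4·T_{1}^{(0)} = 3·24.4416375 + 50.2721100 = 123.5970225
T_{1}^{(0)} = 30.8992556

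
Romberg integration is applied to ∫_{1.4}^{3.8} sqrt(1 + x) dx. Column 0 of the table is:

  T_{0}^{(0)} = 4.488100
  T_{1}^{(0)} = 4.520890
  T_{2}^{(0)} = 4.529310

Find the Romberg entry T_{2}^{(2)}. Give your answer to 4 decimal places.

4.5321

T_{1}^{(1)} = 4.520890 + (4.520890 − 4.488100)/3 = 4.531820
T_{2}^{(1)} = (4·4.529310 − 4.520890) / 3 = 4.532117
T_{2}^{(2)} = (16·4.532117 − 4.531820) / 15 = 4.532137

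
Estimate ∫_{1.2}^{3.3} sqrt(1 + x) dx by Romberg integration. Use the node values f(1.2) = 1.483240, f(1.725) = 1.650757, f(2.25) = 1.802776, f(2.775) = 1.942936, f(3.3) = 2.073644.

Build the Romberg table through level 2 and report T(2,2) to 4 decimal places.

3.7690

T(0,0) (trapezoid, 1 panel, h=2.1000): 3.734728
T(1,0) (trapezoid, 2 panels, h=1.0500): 3.760279
T(2,0) (trapezoid, 4 panels, h=0.5250): 3.766828
T(1,1) = 3.760279 + (3.760279 − 3.734728)/3 = 3.768796
T(2,1) = 3.766828 + (3.766828 − 3.760279)/3 = 3.769011
T(2,2) = 3.769011 + (3.769011 − 3.768796)/15 = 3.769025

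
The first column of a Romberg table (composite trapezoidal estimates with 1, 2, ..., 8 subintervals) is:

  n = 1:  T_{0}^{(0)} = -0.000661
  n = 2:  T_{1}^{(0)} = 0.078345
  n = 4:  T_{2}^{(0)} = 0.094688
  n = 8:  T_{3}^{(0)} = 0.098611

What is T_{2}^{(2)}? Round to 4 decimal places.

Richardson extrapolation on the trapezoidal column (denominator 4−1=3):
T_{1}^{(1)} = (4·0.078345 − (-0.000661)) / 3 = 0.104680
T_{2}^{(1)} = 0.094688 + (0.094688 − 0.078345)/3 = 0.100136
T_{2}^{(2)} = (16·0.100136 − 0.104680) / 15 = 0.099833

0.0998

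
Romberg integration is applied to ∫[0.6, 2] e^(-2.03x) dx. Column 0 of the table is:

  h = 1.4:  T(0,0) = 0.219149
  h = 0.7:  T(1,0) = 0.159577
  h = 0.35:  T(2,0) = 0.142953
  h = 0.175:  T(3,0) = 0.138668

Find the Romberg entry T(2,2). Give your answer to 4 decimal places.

0.1373

T(1,1) = (4·0.159577 − 0.219149) / 3 = 0.139720
T(2,1) = (4·0.142953 − 0.159577) / 3 = 0.137412
T(2,2) = (16·0.137412 − 0.139720) / 15 = 0.137258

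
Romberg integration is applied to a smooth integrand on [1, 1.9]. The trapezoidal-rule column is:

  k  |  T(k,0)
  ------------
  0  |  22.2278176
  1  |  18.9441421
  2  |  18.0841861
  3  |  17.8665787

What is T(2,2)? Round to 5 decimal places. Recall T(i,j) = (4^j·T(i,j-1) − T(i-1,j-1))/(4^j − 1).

17.79406

Richardson extrapolation on the trapezoidal column (denominator 4−1=3):
T(1,1) = (4·18.9441421 − 22.2278176) / 3 = 17.8495836
T(2,1) = (4·18.0841861 − 18.9441421) / 3 = 17.7975341
T(2,2) = 17.7975341 + (17.7975341 − 17.8495836)/15 = 17.7940641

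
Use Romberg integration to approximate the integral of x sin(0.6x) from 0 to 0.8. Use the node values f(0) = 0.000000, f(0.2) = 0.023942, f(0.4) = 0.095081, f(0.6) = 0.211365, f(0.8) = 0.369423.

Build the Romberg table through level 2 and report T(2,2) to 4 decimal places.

0.1001

T(0,0) (trapezoid, 1 panel, h=0.8000): 0.147769
T(1,0) (trapezoid, 2 panels, h=0.4000): 0.111917
T(2,0) (trapezoid, 4 panels, h=0.2000): 0.103020
T(1,1) = 0.111917 + (0.111917 − 0.147769)/3 = 0.099966
T(2,1) = 0.103020 + (0.103020 − 0.111917)/3 = 0.100054
T(2,2) = 0.100054 + (0.100054 − 0.099966)/15 = 0.100060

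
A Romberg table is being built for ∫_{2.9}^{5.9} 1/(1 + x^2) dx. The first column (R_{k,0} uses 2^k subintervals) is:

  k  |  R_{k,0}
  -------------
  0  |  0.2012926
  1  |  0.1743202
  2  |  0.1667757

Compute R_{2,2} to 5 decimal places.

0.16419

R_{1,1} = (4·0.1743202 − 0.2012926) / 3 = 0.1653294
R_{2,1} = (4·0.1667757 − 0.1743202) / 3 = 0.1642609
R_{2,2} = 0.1642609 + (0.1642609 − 0.1653294)/15 = 0.1641897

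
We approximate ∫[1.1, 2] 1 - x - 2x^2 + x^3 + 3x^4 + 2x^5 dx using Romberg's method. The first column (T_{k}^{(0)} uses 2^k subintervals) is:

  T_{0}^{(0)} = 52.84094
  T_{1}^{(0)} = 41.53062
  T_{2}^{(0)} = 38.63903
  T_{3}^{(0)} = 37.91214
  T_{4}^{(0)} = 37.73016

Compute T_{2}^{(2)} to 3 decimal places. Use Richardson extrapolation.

37.669

Richardson extrapolation on the trapezoidal column (denominator 4−1=3):
T_{1}^{(1)} = 41.53062 + (41.53062 − 52.84094)/3 = 37.76051
T_{2}^{(1)} = 38.63903 + (38.63903 − 41.53062)/3 = 37.67517
T_{2}^{(2)} = (16·37.67517 − 37.76051) / 15 = 37.66948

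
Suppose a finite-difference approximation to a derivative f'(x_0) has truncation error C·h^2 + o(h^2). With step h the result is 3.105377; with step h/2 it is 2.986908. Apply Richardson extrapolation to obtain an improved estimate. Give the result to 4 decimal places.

2.9474

Extrapolated value = (4·A(h/2) − A(h)) / (4 − 1)
= (4·2.986908 − 3.105377) / 3
= 8.842255 / 3 = 2.947418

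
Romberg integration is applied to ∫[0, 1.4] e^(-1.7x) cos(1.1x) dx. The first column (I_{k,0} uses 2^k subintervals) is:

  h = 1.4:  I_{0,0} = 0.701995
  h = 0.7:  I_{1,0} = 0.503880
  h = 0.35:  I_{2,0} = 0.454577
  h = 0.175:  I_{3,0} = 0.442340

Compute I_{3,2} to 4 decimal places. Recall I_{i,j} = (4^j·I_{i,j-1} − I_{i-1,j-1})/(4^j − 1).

0.4383

Richardson extrapolation on the trapezoidal column (denominator 4−1=3):
I_{2,1} = (4·0.454577 − 0.503880) / 3 = 0.438143
I_{3,1} = 0.442340 + (0.442340 − 0.454577)/3 = 0.438261
I_{3,2} = (16·0.438261 − 0.438143) / 15 = 0.438269
(Column j=1 coincides with Simpson's rule on the same nodes.)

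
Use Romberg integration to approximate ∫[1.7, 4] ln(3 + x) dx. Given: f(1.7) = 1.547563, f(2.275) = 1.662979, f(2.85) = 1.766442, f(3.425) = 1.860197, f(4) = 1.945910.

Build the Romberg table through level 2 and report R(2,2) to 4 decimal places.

4.0478

R(0,0) (trapezoid, 1 panel, h=2.3000): 4.017494
R(1,0) (trapezoid, 2 panels, h=1.1500): 4.040155
R(2,0) (trapezoid, 4 panels, h=0.5750): 4.045904
R(1,1) = 4.040155 + (4.040155 − 4.017494)/3 = 4.047709
R(2,1) = 4.045904 + (4.045904 − 4.040155)/3 = 4.047820
R(2,2) = 4.047820 + (4.047820 − 4.047709)/15 = 4.047827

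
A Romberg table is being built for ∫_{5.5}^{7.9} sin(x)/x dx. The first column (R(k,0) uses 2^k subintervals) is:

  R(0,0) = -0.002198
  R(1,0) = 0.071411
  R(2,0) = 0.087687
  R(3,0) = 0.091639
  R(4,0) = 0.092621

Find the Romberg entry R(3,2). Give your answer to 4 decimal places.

0.0929

Richardson extrapolation on the trapezoidal column (denominator 4−1=3):
R(2,1) = (4·0.087687 − 0.071411) / 3 = 0.093112
R(3,1) = (4·0.091639 − 0.087687) / 3 = 0.092956
R(3,2) = 0.092956 + (0.092956 − 0.093112)/15 = 0.092946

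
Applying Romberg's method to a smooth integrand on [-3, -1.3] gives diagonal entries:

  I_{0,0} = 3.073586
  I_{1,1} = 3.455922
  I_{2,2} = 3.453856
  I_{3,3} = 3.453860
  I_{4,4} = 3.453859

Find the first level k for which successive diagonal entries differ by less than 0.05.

|I_{1,1} − I_{0,0}| = 0.382336 ≥ 0.05
|I_{2,2} − I_{1,1}| = 0.002066 < 0.05

k = 2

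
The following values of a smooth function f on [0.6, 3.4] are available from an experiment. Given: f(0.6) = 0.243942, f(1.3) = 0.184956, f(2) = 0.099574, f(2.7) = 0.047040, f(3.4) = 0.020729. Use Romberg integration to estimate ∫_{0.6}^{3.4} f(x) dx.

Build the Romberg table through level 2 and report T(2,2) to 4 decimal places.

0.3258

T(0,0) (trapezoid, 1 panel, h=2.8000): 0.370539
T(1,0) (trapezoid, 2 panels, h=1.4000): 0.324673
T(2,0) (trapezoid, 4 panels, h=0.7000): 0.324734
T(1,1) = 0.324673 + (0.324673 − 0.370539)/3 = 0.309384
T(2,1) = 0.324734 + (0.324734 − 0.324673)/3 = 0.324754
T(2,2) = 0.324754 + (0.324754 − 0.309384)/15 = 0.325779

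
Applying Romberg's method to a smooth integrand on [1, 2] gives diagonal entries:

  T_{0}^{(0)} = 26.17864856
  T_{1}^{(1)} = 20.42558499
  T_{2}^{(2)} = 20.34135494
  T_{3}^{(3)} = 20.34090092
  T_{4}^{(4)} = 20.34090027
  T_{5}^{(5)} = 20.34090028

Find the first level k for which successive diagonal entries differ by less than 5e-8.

k = 5

|T_{1}^{(1)} − T_{0}^{(0)}| = 5.75306357 ≥ 5e-8
|T_{2}^{(2)} − T_{1}^{(1)}| = 0.08423005 ≥ 5e-8
|T_{3}^{(3)} − T_{2}^{(2)}| = 0.00045402 ≥ 5e-8
|T_{4}^{(4)} − T_{3}^{(3)}| = 0.00000065 ≥ 5e-8
|T_{5}^{(5)} − T_{4}^{(4)}| = 0.00000001 < 5e-8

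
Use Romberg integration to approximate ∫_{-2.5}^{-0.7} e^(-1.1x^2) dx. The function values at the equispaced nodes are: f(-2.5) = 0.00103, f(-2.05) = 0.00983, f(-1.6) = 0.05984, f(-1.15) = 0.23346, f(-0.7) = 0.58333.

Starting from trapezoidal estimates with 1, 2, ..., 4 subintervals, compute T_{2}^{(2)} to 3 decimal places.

T_{0}^{(0)} (trapezoid, 1 panel, h=1.8000): 0.52592
T_{1}^{(0)} (trapezoid, 2 panels, h=0.9000): 0.31682
T_{2}^{(0)} (trapezoid, 4 panels, h=0.4500): 0.26789
T_{1}^{(1)} = 0.31682 + (0.31682 − 0.52592)/3 = 0.24712
T_{2}^{(1)} = 0.26789 + (0.26789 − 0.31682)/3 = 0.25158
T_{2}^{(2)} = 0.25158 + (0.25158 − 0.24712)/15 = 0.25188

0.252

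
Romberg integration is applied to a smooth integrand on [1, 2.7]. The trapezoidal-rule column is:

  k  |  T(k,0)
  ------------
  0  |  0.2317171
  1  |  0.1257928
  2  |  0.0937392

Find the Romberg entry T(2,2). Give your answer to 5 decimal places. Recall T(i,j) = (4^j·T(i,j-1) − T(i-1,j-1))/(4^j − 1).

Richardson extrapolation on the trapezoidal column (denominator 4−1=3):
T(1,1) = (4·0.1257928 − 0.2317171) / 3 = 0.0904847
T(2,1) = (4·0.0937392 − 0.1257928) / 3 = 0.0830547
T(2,2) = 0.0830547 + (0.0830547 − 0.0904847)/15 = 0.0825594

0.08256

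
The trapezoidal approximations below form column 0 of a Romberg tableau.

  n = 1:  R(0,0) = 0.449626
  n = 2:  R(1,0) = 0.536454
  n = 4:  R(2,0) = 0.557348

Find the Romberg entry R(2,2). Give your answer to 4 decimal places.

0.5642

Richardson extrapolation on the trapezoidal column (denominator 4−1=3):
R(1,1) = 0.536454 + (0.536454 − 0.449626)/3 = 0.565397
R(2,1) = 0.557348 + (0.557348 − 0.536454)/3 = 0.564313
R(2,2) = 0.564313 + (0.564313 − 0.565397)/15 = 0.564241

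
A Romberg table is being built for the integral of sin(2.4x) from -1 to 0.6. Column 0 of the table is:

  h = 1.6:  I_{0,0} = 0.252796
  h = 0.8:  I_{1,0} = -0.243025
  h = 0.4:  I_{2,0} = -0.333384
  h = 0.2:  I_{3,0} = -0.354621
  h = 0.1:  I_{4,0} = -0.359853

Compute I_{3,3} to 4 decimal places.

-0.3616

I_{1,1} = -0.243025 + (-0.243025 − 0.252796)/3 = -0.408299
I_{2,1} = (4·(-0.333384) − (-0.243025)) / 3 = -0.363504
I_{3,1} = -0.354621 + (-0.354621 − (-0.333384))/3 = -0.361700
I_{2,2} = (16·(-0.363504) − (-0.408299)) / 15 = -0.360518
I_{3,2} = (16·(-0.361700) − (-0.363504)) / 15 = -0.361580
I_{3,3} = (64·(-0.361580) − (-0.360518)) / 63 = -0.361597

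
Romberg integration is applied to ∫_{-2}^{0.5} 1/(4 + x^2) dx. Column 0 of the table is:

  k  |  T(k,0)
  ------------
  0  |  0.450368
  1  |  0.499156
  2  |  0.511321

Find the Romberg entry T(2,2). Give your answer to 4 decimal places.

Richardson extrapolation on the trapezoidal column (denominator 4−1=3):
T(1,1) = (4·0.499156 − 0.450368) / 3 = 0.515419
T(2,1) = 0.511321 + (0.511321 − 0.499156)/3 = 0.515376
T(2,2) = (16·0.515376 − 0.515419) / 15 = 0.515373

0.5154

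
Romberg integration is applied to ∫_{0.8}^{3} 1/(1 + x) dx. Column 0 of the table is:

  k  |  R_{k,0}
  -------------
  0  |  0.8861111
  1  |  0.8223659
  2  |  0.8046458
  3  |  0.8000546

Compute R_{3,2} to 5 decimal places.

0.79851

R_{2,1} = (4·0.8046458 − 0.8223659) / 3 = 0.7987391
R_{3,1} = (4·0.8000546 − 0.8046458) / 3 = 0.7985242
R_{3,2} = (16·0.7985242 − 0.7987391) / 15 = 0.7985099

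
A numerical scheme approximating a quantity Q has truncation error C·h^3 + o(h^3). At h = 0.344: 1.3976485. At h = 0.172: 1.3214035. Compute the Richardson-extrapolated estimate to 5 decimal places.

Extrapolated value = (8·A(h/2) − A(h)) / (8 − 1)
= (8·1.3214035 − 1.3976485) / 7
= 9.1735795 / 7 = 1.3105114

1.31051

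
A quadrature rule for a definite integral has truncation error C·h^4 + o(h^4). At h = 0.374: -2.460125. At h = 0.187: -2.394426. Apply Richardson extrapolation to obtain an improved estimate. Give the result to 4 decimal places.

Extrapolated value = (16·A(h/2) − A(h)) / (16 − 1)
= (16·(-2.394426) − (-2.460125)) / 15
= -35.850691 / 15 = -2.390046

-2.3900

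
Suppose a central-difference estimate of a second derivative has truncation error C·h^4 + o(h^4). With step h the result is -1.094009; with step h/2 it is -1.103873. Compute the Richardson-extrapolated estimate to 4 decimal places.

Extrapolated value = (16·A(h/2) − A(h)) / (16 − 1)
= (16·(-1.103873) − (-1.094009)) / 15
= -16.567959 / 15 = -1.104531

-1.1045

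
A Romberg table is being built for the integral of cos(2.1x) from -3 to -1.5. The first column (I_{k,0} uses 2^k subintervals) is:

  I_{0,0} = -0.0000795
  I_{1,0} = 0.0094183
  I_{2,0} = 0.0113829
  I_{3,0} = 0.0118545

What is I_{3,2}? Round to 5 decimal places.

0.01201

Richardson extrapolation on the trapezoidal column (denominator 4−1=3):
I_{2,1} = 0.0113829 + (0.0113829 − 0.0094183)/3 = 0.0120378
I_{3,1} = (4·0.0118545 − 0.0113829) / 3 = 0.0120117
I_{3,2} = 0.0120117 + (0.0120117 − 0.0120378)/15 = 0.0120100
(Column j=1 coincides with Simpson's rule on the same nodes.)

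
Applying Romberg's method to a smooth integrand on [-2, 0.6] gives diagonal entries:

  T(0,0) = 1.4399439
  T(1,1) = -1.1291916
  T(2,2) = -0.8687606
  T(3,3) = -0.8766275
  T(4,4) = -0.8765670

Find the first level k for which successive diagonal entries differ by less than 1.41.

k = 2

|T(1,1) − T(0,0)| = 2.5691355 ≥ 1.41
|T(2,2) − T(1,1)| = 0.2604310 < 1.41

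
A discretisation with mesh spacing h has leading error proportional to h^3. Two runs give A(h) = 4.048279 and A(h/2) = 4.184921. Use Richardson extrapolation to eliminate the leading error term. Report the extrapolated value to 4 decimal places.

4.2044

Extrapolated value = (8·A(h/2) − A(h)) / (8 − 1)
= (8·4.184921 − 4.048279) / 7
= 29.431089 / 7 = 4.204441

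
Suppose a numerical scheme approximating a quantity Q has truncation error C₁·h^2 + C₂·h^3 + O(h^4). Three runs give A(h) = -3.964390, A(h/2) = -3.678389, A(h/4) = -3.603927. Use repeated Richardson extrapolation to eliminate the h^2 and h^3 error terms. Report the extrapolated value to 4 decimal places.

-3.5785

First eliminate the h^2 term (factor 2^2 = 4):
  B₁ = (4·(-3.678389) − (-3.964390))/3 = -3.583055
  B₂ = (4·(-3.603927) − (-3.678389))/3 = -3.579106
Then eliminate the h^3 term (factor 2^3 = 8):
  (8·(-3.579106) − (-3.583055))/7 = -3.578542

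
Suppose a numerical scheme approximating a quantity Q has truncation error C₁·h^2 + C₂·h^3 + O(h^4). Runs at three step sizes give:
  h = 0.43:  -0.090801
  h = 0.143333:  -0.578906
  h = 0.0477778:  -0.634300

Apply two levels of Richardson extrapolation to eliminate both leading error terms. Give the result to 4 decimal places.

-0.6413

First eliminate the h^2 term (factor 3^2 = 9):
  B₁ = (9·(-0.578906) − (-0.090801))/8 = -0.639919
  B₂ = (9·(-0.634300) − (-0.578906))/8 = -0.641224
Then eliminate the h^3 term (factor 3^3 = 27):
  (27·(-0.641224) − (-0.639919))/26 = -0.641274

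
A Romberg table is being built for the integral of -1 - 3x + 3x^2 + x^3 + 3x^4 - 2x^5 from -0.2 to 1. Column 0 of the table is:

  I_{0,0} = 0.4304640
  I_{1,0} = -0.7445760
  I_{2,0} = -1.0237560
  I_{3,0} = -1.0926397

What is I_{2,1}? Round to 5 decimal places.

-1.11682

Richardson extrapolation on the trapezoidal column (denominator 4−1=3):
I_{2,1} = (4·(-1.0237560) − (-0.7445760)) / 3 = -1.1168160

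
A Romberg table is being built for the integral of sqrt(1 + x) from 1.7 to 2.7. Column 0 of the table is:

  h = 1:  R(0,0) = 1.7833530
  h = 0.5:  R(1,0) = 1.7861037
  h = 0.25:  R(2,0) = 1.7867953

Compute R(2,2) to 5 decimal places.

1.78703

Richardson extrapolation on the trapezoidal column (denominator 4−1=3):
R(1,1) = (4·1.7861037 − 1.7833530) / 3 = 1.7870206
R(2,1) = 1.7867953 + (1.7867953 − 1.7861037)/3 = 1.7870258
R(2,2) = (16·1.7870258 − 1.7870206) / 15 = 1.7870261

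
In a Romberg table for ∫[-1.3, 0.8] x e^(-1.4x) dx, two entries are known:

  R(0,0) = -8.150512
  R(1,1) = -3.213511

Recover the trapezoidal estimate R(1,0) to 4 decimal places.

-4.4478

From R(1,1) = (4·R(1,0) − R(0,0))/3, solve for R(1,0):
4·R(1,0) = 3·(-3.213511) + (-8.150512) = -17.791045
R(1,0) = -4.447761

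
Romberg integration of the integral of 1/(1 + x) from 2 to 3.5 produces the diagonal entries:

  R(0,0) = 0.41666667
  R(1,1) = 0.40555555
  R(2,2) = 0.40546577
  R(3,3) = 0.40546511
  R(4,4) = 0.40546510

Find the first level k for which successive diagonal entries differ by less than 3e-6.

k = 3

|R(1,1) − R(0,0)| = 0.01111112 ≥ 3e-6
|R(2,2) − R(1,1)| = 0.00008978 ≥ 3e-6
|R(3,3) − R(2,2)| = 0.00000066 < 3e-6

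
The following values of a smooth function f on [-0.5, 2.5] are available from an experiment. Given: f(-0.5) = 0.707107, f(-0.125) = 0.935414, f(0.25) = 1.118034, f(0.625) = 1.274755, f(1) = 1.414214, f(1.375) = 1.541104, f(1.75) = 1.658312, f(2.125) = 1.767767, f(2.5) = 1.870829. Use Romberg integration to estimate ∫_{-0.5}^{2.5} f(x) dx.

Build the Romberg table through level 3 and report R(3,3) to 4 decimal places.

R(0,0) (trapezoid, 1 panel, h=3.0000): 3.866904
R(1,0) (trapezoid, 2 panels, h=1.5000): 4.054773
R(2,0) (trapezoid, 4 panels, h=0.7500): 4.109646
R(3,0) (trapezoid, 8 panels, h=0.3750): 4.124463
R(1,1) = 4.054773 + (4.054773 − 3.866904)/3 = 4.117396
R(2,1) = 4.109646 + (4.109646 − 4.054773)/3 = 4.127937
R(3,1) = 4.124463 + (4.124463 − 4.109646)/3 = 4.129402
R(2,2) = 4.127937 + (4.127937 − 4.117396)/15 = 4.128640
R(3,2) = 4.129402 + (4.129402 − 4.127937)/15 = 4.129500
R(3,3) = 4.129500 + (4.129500 − 4.128640)/63 = 4.129514

4.1295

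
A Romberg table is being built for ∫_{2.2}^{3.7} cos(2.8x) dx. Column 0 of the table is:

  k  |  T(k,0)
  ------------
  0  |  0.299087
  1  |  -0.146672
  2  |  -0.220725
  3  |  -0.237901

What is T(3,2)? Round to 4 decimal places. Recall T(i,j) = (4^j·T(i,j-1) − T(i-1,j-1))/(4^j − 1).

Richardson extrapolation on the trapezoidal column (denominator 4−1=3):
T(2,1) = (4·(-0.220725) − (-0.146672)) / 3 = -0.245409
T(3,1) = -0.237901 + (-0.237901 − (-0.220725))/3 = -0.243626
T(3,2) = -0.243626 + (-0.243626 − (-0.245409))/15 = -0.243507

-0.2435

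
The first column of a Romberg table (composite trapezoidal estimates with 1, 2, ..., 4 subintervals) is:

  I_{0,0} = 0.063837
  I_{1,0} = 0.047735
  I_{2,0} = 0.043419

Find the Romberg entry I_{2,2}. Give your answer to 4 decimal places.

Richardson extrapolation on the trapezoidal column (denominator 4−1=3):
I_{1,1} = 0.047735 + (0.047735 − 0.063837)/3 = 0.042368
I_{2,1} = 0.043419 + (0.043419 − 0.047735)/3 = 0.041980
I_{2,2} = 0.041980 + (0.041980 − 0.042368)/15 = 0.041954

0.0420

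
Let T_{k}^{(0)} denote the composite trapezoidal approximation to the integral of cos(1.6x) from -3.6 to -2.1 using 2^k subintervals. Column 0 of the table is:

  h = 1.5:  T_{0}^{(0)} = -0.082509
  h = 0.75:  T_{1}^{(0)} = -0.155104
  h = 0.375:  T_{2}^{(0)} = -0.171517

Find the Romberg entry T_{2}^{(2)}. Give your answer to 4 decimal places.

T_{1}^{(1)} = (4·(-0.155104) − (-0.082509)) / 3 = -0.179302
T_{2}^{(1)} = (4·(-0.171517) − (-0.155104)) / 3 = -0.176988
T_{2}^{(2)} = (16·(-0.176988) − (-0.179302)) / 15 = -0.176834

-0.1768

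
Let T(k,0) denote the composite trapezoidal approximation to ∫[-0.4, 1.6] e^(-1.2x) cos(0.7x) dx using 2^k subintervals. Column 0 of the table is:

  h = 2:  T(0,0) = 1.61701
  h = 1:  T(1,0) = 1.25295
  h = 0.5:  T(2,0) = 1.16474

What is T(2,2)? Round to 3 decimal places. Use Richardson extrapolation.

T(1,1) = (4·1.25295 − 1.61701) / 3 = 1.13160
T(2,1) = 1.16474 + (1.16474 − 1.25295)/3 = 1.13534
T(2,2) = (16·1.13534 − 1.13160) / 15 = 1.13559

1.136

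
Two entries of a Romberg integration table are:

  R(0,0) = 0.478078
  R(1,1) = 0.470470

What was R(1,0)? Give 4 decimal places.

From R(1,1) = (4·R(1,0) − R(0,0))/3, solve for R(1,0):
4·R(1,0) = 3·0.470470 + 0.478078 = 1.889488
R(1,0) = 0.472372

0.4724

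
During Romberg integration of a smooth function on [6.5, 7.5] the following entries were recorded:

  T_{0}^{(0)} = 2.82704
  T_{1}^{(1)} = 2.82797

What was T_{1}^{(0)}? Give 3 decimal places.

2.828

From T_{1}^{(1)} = (4·T_{1}^{(0)} − T_{0}^{(0)})/3, solve for T_{1}^{(0)}:
4·T_{1}^{(0)} = 3·2.82797 + 2.82704 = 11.31095
T_{1}^{(0)} = 2.82774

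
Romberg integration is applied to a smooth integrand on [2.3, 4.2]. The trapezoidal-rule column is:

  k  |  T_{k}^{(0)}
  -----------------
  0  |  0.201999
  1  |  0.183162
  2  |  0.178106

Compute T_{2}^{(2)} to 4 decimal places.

0.1764

Richardson extrapolation on the trapezoidal column (denominator 4−1=3):
T_{1}^{(1)} = (4·0.183162 − 0.201999) / 3 = 0.176883
T_{2}^{(1)} = (4·0.178106 − 0.183162) / 3 = 0.176421
T_{2}^{(2)} = 0.176421 + (0.176421 − 0.176883)/15 = 0.176390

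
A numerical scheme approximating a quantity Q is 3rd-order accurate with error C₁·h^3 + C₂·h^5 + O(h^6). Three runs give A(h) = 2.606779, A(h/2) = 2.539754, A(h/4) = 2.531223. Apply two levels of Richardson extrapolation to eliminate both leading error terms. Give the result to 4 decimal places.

First eliminate the h^3 term (factor 2^3 = 8):
  B₁ = (8·2.539754 − 2.606779)/7 = 2.530179
  B₂ = (8·2.531223 − 2.539754)/7 = 2.530004
Then eliminate the h^5 term (factor 2^5 = 32):
  (32·2.530004 − 2.530179)/31 = 2.529998

2.5300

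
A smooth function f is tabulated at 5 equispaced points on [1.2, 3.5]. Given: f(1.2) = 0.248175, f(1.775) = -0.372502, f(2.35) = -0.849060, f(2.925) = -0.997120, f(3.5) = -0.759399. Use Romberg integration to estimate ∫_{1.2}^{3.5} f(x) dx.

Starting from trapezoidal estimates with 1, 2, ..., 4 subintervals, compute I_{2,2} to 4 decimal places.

-1.4719

I_{0,0} (trapezoid, 1 panel, h=2.3000): -0.587908
I_{1,0} (trapezoid, 2 panels, h=1.1500): -1.270373
I_{2,0} (trapezoid, 4 panels, h=0.5750): -1.422719
I_{1,1} = -1.270373 + (-1.270373 − (-0.587908))/3 = -1.497861
I_{2,1} = -1.422719 + (-1.422719 − (-1.270373))/3 = -1.473501
I_{2,2} = -1.473501 + (-1.473501 − (-1.497861))/15 = -1.471877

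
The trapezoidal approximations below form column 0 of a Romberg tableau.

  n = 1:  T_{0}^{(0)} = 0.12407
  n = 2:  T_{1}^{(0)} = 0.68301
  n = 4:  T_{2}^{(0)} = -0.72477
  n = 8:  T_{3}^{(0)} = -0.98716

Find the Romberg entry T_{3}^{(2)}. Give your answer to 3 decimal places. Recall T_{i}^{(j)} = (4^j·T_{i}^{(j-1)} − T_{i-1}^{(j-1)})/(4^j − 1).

Richardson extrapolation on the trapezoidal column (denominator 4−1=3):
T_{2}^{(1)} = (4·(-0.72477) − 0.68301) / 3 = -1.19403
T_{3}^{(1)} = (4·(-0.98716) − (-0.72477)) / 3 = -1.07462
T_{3}^{(2)} = -1.07462 + (-1.07462 − (-1.19403))/15 = -1.06666

-1.067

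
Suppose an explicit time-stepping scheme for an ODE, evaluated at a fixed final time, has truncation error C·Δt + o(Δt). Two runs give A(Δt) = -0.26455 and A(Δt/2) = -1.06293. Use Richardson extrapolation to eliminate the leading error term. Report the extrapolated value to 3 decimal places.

The leading error scales as Δt; refining by a factor of 2 reduces it by 2^1 = 2.
Extrapolated value = (2·A(Δt/2) − A(Δt)) / (2 − 1)
= (2·(-1.06293) − (-0.26455)) / 1
= -1.86131 / 1 = -1.86131

-1.861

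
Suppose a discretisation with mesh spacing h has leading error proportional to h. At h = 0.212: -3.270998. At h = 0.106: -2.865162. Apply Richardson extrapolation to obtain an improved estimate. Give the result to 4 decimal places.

-2.4593

Extrapolated value = (2·A(h/2) − A(h)) / (2 − 1)
= (2·(-2.865162) − (-3.270998)) / 1
= -2.459326 / 1 = -2.459326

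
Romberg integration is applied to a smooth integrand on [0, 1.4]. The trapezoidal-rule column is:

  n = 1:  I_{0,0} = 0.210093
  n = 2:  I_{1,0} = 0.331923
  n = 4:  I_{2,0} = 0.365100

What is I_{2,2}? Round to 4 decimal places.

I_{1,1} = (4·0.331923 − 0.210093) / 3 = 0.372533
I_{2,1} = 0.365100 + (0.365100 − 0.331923)/3 = 0.376159
I_{2,2} = (16·0.376159 − 0.372533) / 15 = 0.376401
(Column j=1 coincides with Simpson's rule on the same nodes.)

0.3764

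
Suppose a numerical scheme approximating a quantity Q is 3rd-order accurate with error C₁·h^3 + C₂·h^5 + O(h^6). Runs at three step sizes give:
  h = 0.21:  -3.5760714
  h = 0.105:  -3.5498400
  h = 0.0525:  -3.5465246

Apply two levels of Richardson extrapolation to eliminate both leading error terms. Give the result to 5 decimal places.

-3.54605

First eliminate the h^3 term (factor 2^3 = 8):
  B₁ = (8·(-3.5498400) − (-3.5760714))/7 = -3.5460927
  B₂ = (8·(-3.5465246) − (-3.5498400))/7 = -3.5460510
Then eliminate the h^5 term (factor 2^5 = 32):
  (32·(-3.5460510) − (-3.5460927))/31 = -3.5460497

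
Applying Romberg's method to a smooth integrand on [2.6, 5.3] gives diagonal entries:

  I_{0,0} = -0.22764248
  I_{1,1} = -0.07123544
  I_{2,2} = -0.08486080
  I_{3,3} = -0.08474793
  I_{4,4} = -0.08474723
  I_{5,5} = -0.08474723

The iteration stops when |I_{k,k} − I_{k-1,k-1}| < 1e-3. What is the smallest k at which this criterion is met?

|I_{1,1} − I_{0,0}| = 0.15640704 ≥ 1e-3
|I_{2,2} − I_{1,1}| = 0.01362536 ≥ 1e-3
|I_{3,3} − I_{2,2}| = 0.00011287 < 1e-3

k = 3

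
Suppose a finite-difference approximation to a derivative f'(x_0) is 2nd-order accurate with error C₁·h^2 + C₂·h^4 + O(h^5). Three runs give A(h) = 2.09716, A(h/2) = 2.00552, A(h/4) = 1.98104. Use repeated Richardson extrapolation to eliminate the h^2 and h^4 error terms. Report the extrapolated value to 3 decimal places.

1.973

First eliminate the h^2 term (factor 2^2 = 4):
  B₁ = (4·2.00552 − 2.09716)/3 = 1.97497
  B₂ = (4·1.98104 − 2.00552)/3 = 1.97288
Then eliminate the h^4 term (factor 2^4 = 16):
  (16·1.97288 − 1.97497)/15 = 1.97274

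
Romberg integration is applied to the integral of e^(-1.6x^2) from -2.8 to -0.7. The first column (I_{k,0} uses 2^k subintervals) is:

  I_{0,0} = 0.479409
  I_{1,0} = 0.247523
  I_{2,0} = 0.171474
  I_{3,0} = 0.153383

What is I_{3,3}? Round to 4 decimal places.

0.1475

Richardson extrapolation on the trapezoidal column (denominator 4−1=3):
I_{1,1} = 0.247523 + (0.247523 − 0.479409)/3 = 0.170228
I_{2,1} = 0.171474 + (0.171474 − 0.247523)/3 = 0.146124
I_{3,1} = 0.153383 + (0.153383 − 0.171474)/3 = 0.147353
I_{2,2} = 0.146124 + (0.146124 − 0.170228)/15 = 0.144517
I_{3,2} = 0.147353 + (0.147353 − 0.146124)/15 = 0.147435
I_{3,3} = 0.147435 + (0.147435 − 0.144517)/63 = 0.147481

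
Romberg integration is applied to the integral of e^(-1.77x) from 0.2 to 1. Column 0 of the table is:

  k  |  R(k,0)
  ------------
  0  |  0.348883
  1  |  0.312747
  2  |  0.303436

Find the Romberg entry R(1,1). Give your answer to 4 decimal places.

0.3007

Richardson extrapolation on the trapezoidal column (denominator 4−1=3):
R(1,1) = (4·0.312747 − 0.348883) / 3 = 0.300702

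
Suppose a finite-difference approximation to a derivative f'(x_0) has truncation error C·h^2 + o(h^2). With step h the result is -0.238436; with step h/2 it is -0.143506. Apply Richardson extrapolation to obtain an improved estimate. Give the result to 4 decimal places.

-0.1119

The leading error scales as h^2; refining by a factor of 2 reduces it by 2^2 = 4.
Extrapolated value = (4·A(h/2) − A(h)) / (4 − 1)
= (4·(-0.143506) − (-0.238436)) / 3
= -0.335588 / 3 = -0.111863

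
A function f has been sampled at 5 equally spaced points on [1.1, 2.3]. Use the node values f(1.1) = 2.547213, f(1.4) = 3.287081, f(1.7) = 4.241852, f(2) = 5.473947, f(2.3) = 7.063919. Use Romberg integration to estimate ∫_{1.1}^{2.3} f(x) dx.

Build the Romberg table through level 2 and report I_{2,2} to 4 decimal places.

I_{0,0} (trapezoid, 1 panel, h=1.2000): 5.766679
I_{1,0} (trapezoid, 2 panels, h=0.6000): 5.428451
I_{2,0} (trapezoid, 4 panels, h=0.3000): 5.342534
I_{1,1} = 5.428451 + (5.428451 − 5.766679)/3 = 5.315708
I_{2,1} = 5.342534 + (5.342534 − 5.428451)/3 = 5.313895
I_{2,2} = 5.313895 + (5.313895 − 5.315708)/15 = 5.313774

5.3138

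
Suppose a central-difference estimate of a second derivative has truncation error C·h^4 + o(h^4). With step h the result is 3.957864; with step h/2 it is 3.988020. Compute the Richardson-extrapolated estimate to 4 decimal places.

3.9900

The leading error scales as h^4; refining by a factor of 2 reduces it by 2^4 = 16.
Extrapolated value = (16·A(h/2) − A(h)) / (16 − 1)
= (16·3.988020 − 3.957864) / 15
= 59.850456 / 15 = 3.990030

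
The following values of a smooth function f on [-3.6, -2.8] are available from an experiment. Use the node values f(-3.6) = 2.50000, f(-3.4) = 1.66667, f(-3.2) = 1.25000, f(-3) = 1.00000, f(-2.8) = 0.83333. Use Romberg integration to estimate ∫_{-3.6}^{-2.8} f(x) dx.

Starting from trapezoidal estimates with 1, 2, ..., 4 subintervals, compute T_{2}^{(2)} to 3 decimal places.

1.099

T_{0}^{(0)} (trapezoid, 1 panel, h=0.8000): 1.33333
T_{1}^{(0)} (trapezoid, 2 panels, h=0.4000): 1.16667
T_{2}^{(0)} (trapezoid, 4 panels, h=0.2000): 1.11667
T_{1}^{(1)} = 1.16667 + (1.16667 − 1.33333)/3 = 1.11112
T_{2}^{(1)} = 1.11667 + (1.11667 − 1.16667)/3 = 1.10000
T_{2}^{(2)} = 1.10000 + (1.10000 − 1.11112)/15 = 1.09926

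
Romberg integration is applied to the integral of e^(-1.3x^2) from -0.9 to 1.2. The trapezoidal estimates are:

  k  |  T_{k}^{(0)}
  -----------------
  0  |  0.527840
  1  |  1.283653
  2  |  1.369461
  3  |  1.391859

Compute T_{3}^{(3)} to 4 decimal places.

1.3996

T_{1}^{(1)} = (4·1.283653 − 0.527840) / 3 = 1.535591
T_{2}^{(1)} = 1.369461 + (1.369461 − 1.283653)/3 = 1.398064
T_{3}^{(1)} = (4·1.391859 − 1.369461) / 3 = 1.399325
T_{2}^{(2)} = 1.398064 + (1.398064 − 1.535591)/15 = 1.388896
T_{3}^{(2)} = (16·1.399325 − 1.398064) / 15 = 1.399409
T_{3}^{(3)} = (64·1.399409 − 1.388896) / 63 = 1.399576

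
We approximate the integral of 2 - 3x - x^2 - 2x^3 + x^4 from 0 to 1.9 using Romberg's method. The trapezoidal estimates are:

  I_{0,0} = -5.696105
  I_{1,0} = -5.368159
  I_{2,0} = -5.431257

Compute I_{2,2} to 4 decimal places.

Richardson extrapolation on the trapezoidal column (denominator 4−1=3):
I_{1,1} = (4·(-5.368159) − (-5.696105)) / 3 = -5.258844
I_{2,1} = -5.431257 + (-5.431257 − (-5.368159))/3 = -5.452290
I_{2,2} = -5.452290 + (-5.452290 − (-5.258844))/15 = -5.465186

-5.4652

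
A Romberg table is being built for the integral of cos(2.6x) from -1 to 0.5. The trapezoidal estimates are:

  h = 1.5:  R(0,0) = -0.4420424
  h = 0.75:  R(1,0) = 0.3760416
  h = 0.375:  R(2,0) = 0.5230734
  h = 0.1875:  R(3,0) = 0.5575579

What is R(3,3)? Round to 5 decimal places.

Richardson extrapolation on the trapezoidal column (denominator 4−1=3):
R(1,1) = 0.3760416 + (0.3760416 − (-0.4420424))/3 = 0.6487363
R(2,1) = 0.5230734 + (0.5230734 − 0.3760416)/3 = 0.5720840
R(3,1) = 0.5575579 + (0.5575579 − 0.5230734)/3 = 0.5690527
R(2,2) = 0.5720840 + (0.5720840 − 0.6487363)/15 = 0.5669738
R(3,2) = (16·0.5690527 − 0.5720840) / 15 = 0.5688506
R(3,3) = (64·0.5688506 − 0.5669738) / 63 = 0.5688804

0.56888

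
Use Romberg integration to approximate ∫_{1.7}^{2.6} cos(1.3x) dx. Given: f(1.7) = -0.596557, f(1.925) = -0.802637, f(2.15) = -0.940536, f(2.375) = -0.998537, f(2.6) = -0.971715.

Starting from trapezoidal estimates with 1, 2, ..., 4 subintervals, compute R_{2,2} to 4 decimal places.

R_{0,0} (trapezoid, 1 panel, h=0.9000): -0.705722
R_{1,0} (trapezoid, 2 panels, h=0.4500): -0.776102
R_{2,0} (trapezoid, 4 panels, h=0.2250): -0.793315
R_{1,1} = -0.776102 + (-0.776102 − (-0.705722))/3 = -0.799562
R_{2,1} = -0.793315 + (-0.793315 − (-0.776102))/3 = -0.799053
R_{2,2} = -0.799053 + (-0.799053 − (-0.799562))/15 = -0.799019

-0.7990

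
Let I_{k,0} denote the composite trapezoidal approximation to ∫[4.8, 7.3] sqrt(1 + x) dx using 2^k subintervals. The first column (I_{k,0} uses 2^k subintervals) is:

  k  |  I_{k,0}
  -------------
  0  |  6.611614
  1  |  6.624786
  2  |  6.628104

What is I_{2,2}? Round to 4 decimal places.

I_{1,1} = (4·6.624786 − 6.611614) / 3 = 6.629177
I_{2,1} = (4·6.628104 − 6.624786) / 3 = 6.629210
I_{2,2} = 6.629210 + (6.629210 − 6.629177)/15 = 6.629212

6.6292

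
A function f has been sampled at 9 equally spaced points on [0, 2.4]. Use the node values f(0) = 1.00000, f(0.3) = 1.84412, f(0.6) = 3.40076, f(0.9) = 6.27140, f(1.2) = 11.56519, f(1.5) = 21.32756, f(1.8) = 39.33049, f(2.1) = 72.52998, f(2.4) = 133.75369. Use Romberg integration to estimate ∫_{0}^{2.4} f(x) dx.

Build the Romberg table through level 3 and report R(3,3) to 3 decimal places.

R(0,0) (trapezoid, 1 panel, h=2.4000): 161.70443
R(1,0) (trapezoid, 2 panels, h=1.2000): 94.73044
R(2,0) (trapezoid, 4 panels, h=0.6000): 73.00397
R(3,0) (trapezoid, 8 panels, h=0.3000): 67.09390
R(1,1) = 94.73044 + (94.73044 − 161.70443)/3 = 72.40578
R(2,1) = 73.00397 + (73.00397 − 94.73044)/3 = 65.76181
R(3,1) = 67.09390 + (67.09390 − 73.00397)/3 = 65.12388
R(2,2) = 65.76181 + (65.76181 − 72.40578)/15 = 65.31888
R(3,2) = 65.12388 + (65.12388 − 65.76181)/15 = 65.08135
R(3,3) = 65.08135 + (65.08135 − 65.31888)/63 = 65.07758

65.078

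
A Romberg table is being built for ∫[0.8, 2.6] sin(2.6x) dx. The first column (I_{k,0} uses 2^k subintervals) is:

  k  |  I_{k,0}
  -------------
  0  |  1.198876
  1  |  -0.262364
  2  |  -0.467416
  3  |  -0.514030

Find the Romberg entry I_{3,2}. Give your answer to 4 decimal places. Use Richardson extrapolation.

I_{2,1} = (4·(-0.467416) − (-0.262364)) / 3 = -0.535767
I_{3,1} = (4·(-0.514030) − (-0.467416)) / 3 = -0.529568
I_{3,2} = -0.529568 + (-0.529568 − (-0.535767))/15 = -0.529155

-0.5292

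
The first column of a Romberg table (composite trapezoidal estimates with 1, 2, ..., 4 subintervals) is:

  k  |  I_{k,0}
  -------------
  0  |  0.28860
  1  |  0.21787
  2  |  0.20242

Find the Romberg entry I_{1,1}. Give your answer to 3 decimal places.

0.194

I_{1,1} = 0.21787 + (0.21787 − 0.28860)/3 = 0.19429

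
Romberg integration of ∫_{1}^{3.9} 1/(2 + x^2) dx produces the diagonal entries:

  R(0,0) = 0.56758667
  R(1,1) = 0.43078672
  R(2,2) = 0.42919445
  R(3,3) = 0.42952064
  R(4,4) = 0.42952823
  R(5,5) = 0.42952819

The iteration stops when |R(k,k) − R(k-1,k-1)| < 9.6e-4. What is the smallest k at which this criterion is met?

|R(1,1) − R(0,0)| = 0.13679995 ≥ 9.6e-4
|R(2,2) − R(1,1)| = 0.00159227 ≥ 9.6e-4
|R(3,3) − R(2,2)| = 0.00032619 < 9.6e-4

k = 3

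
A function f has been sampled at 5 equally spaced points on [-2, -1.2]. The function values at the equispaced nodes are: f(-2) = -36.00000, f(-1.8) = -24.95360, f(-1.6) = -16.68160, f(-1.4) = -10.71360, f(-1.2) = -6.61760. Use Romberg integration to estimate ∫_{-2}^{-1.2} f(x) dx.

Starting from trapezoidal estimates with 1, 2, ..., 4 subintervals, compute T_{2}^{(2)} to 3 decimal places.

-14.576

T_{0}^{(0)} (trapezoid, 1 panel, h=0.8000): -17.04704
T_{1}^{(0)} (trapezoid, 2 panels, h=0.4000): -15.19616
T_{2}^{(0)} (trapezoid, 4 panels, h=0.2000): -14.73152
T_{1}^{(1)} = -15.19616 + (-15.19616 − (-17.04704))/3 = -14.57920
T_{2}^{(1)} = -14.73152 + (-14.73152 − (-15.19616))/3 = -14.57664
T_{2}^{(2)} = -14.57664 + (-14.57664 − (-14.57920))/15 = -14.57647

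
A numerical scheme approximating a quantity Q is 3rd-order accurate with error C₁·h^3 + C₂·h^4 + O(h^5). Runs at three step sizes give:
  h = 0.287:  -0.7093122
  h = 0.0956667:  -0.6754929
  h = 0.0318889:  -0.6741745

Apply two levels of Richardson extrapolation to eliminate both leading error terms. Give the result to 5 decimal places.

-0.67412

First eliminate the h^3 term (factor 3^3 = 27):
  B₁ = (27·(-0.6754929) − (-0.7093122))/26 = -0.6741922
  B₂ = (27·(-0.6741745) − (-0.6754929))/26 = -0.6741238
Then eliminate the h^4 term (factor 3^4 = 81):
  (81·(-0.6741238) − (-0.6741922))/80 = -0.6741229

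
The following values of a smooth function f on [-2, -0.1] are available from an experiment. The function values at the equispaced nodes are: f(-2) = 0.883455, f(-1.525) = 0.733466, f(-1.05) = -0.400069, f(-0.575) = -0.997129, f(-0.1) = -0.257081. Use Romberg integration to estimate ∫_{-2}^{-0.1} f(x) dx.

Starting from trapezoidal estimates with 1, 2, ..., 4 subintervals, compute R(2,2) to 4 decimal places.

R(0,0) (trapezoid, 1 panel, h=1.9000): 0.595055
R(1,0) (trapezoid, 2 panels, h=0.9500): -0.082538
R(2,0) (trapezoid, 4 panels, h=0.4750): -0.166509
R(1,1) = -0.082538 + (-0.082538 − 0.595055)/3 = -0.308402
R(2,1) = -0.166509 + (-0.166509 − (-0.082538))/3 = -0.194499
R(2,2) = -0.194499 + (-0.194499 − (-0.308402))/15 = -0.186905

-0.1869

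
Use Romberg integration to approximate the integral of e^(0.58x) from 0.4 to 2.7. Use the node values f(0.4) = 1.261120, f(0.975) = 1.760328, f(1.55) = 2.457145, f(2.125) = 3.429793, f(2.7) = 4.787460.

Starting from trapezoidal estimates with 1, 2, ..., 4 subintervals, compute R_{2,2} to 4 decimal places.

6.0799

R_{0,0} (trapezoid, 1 panel, h=2.3000): 6.955867
R_{1,0} (trapezoid, 2 panels, h=1.1500): 6.303650
R_{2,0} (trapezoid, 4 panels, h=0.5750): 6.136145
R_{1,1} = 6.303650 + (6.303650 − 6.955867)/3 = 6.086244
R_{2,1} = 6.136145 + (6.136145 − 6.303650)/3 = 6.080310
R_{2,2} = 6.080310 + (6.080310 − 6.086244)/15 = 6.079914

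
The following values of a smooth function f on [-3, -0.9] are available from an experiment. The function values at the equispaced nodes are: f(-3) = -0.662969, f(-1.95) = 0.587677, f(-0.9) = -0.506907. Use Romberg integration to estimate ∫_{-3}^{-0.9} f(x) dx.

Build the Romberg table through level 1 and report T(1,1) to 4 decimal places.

0.4133

T(0,0) (trapezoid, 1 panel, h=2.1000): -1.228370
T(1,0) (trapezoid, 2 panels, h=1.0500): 0.002876
T(1,1) = 0.002876 + (0.002876 − (-1.228370))/3 = 0.413291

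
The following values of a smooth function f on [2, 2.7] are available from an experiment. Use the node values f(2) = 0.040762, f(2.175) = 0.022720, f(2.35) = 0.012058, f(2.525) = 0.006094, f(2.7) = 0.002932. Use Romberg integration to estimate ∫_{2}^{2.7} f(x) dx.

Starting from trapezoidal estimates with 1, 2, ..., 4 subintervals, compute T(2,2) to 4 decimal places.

0.0107

T(0,0) (trapezoid, 1 panel, h=0.7000): 0.015293
T(1,0) (trapezoid, 2 panels, h=0.3500): 0.011867
T(2,0) (trapezoid, 4 panels, h=0.1750): 0.010976
T(1,1) = 0.011867 + (0.011867 − 0.015293)/3 = 0.010725
T(2,1) = 0.010976 + (0.010976 − 0.011867)/3 = 0.010679
T(2,2) = 0.010679 + (0.010679 − 0.010725)/15 = 0.010676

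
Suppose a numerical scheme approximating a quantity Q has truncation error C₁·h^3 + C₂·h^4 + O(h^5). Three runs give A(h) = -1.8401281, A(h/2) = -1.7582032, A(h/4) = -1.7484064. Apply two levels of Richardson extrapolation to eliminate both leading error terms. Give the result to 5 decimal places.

First eliminate the h^3 term (factor 2^3 = 8):
  B₁ = (8·(-1.7582032) − (-1.8401281))/7 = -1.7464996
  B₂ = (8·(-1.7484064) − (-1.7582032))/7 = -1.7470069
Then eliminate the h^4 term (factor 2^4 = 16):
  (16·(-1.7470069) − (-1.7464996))/15 = -1.7470407

-1.74704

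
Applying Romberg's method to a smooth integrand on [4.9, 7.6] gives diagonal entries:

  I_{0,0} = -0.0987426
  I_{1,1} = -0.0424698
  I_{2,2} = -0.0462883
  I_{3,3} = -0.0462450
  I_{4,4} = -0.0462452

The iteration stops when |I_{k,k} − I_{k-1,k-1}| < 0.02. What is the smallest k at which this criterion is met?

k = 2

|I_{1,1} − I_{0,0}| = 0.0562728 ≥ 0.02
|I_{2,2} − I_{1,1}| = 0.0038185 < 0.02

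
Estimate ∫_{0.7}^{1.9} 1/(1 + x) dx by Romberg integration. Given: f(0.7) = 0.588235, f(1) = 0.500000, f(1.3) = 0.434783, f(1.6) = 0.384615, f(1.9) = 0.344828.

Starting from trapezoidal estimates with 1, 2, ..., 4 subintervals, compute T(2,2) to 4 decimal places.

0.5341

T(0,0) (trapezoid, 1 panel, h=1.2000): 0.559838
T(1,0) (trapezoid, 2 panels, h=0.6000): 0.540789
T(2,0) (trapezoid, 4 panels, h=0.3000): 0.535779
T(1,1) = 0.540789 + (0.540789 − 0.559838)/3 = 0.534439
T(2,1) = 0.535779 + (0.535779 − 0.540789)/3 = 0.534109
T(2,2) = 0.534109 + (0.534109 − 0.534439)/15 = 0.534087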